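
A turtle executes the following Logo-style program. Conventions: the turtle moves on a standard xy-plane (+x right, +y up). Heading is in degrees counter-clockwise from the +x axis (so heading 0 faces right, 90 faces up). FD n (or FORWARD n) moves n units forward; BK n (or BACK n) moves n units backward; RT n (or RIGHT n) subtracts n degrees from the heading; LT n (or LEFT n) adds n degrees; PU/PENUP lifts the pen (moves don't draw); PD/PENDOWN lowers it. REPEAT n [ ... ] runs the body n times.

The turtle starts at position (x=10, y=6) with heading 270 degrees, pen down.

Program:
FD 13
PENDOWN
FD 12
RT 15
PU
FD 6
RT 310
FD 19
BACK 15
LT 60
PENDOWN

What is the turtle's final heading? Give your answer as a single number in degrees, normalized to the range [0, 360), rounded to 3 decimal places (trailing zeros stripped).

Answer: 5

Derivation:
Executing turtle program step by step:
Start: pos=(10,6), heading=270, pen down
FD 13: (10,6) -> (10,-7) [heading=270, draw]
PD: pen down
FD 12: (10,-7) -> (10,-19) [heading=270, draw]
RT 15: heading 270 -> 255
PU: pen up
FD 6: (10,-19) -> (8.447,-24.796) [heading=255, move]
RT 310: heading 255 -> 305
FD 19: (8.447,-24.796) -> (19.345,-40.359) [heading=305, move]
BK 15: (19.345,-40.359) -> (10.741,-28.072) [heading=305, move]
LT 60: heading 305 -> 5
PD: pen down
Final: pos=(10.741,-28.072), heading=5, 2 segment(s) drawn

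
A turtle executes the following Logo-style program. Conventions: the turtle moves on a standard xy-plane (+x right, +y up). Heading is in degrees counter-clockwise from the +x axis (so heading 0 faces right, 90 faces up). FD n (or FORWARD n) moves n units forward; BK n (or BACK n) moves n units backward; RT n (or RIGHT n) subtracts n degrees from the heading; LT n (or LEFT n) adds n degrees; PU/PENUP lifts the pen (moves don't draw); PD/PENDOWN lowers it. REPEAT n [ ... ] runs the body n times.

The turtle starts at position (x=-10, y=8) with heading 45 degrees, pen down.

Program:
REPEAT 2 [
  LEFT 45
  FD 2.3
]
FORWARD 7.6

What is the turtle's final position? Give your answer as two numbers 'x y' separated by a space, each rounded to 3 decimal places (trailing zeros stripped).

Executing turtle program step by step:
Start: pos=(-10,8), heading=45, pen down
REPEAT 2 [
  -- iteration 1/2 --
  LT 45: heading 45 -> 90
  FD 2.3: (-10,8) -> (-10,10.3) [heading=90, draw]
  -- iteration 2/2 --
  LT 45: heading 90 -> 135
  FD 2.3: (-10,10.3) -> (-11.626,11.926) [heading=135, draw]
]
FD 7.6: (-11.626,11.926) -> (-17,17.3) [heading=135, draw]
Final: pos=(-17,17.3), heading=135, 3 segment(s) drawn

Answer: -17 17.3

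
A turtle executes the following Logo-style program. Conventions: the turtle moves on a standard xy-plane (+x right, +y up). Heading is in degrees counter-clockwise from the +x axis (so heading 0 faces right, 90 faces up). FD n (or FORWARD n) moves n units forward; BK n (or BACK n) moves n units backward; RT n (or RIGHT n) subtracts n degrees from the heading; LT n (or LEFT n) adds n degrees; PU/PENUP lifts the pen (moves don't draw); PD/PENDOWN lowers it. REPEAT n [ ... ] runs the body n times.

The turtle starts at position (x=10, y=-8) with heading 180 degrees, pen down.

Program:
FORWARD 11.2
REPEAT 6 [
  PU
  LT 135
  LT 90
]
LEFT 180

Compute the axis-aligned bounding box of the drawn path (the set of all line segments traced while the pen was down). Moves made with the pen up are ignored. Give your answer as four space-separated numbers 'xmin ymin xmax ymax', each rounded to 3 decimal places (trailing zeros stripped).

Executing turtle program step by step:
Start: pos=(10,-8), heading=180, pen down
FD 11.2: (10,-8) -> (-1.2,-8) [heading=180, draw]
REPEAT 6 [
  -- iteration 1/6 --
  PU: pen up
  LT 135: heading 180 -> 315
  LT 90: heading 315 -> 45
  -- iteration 2/6 --
  PU: pen up
  LT 135: heading 45 -> 180
  LT 90: heading 180 -> 270
  -- iteration 3/6 --
  PU: pen up
  LT 135: heading 270 -> 45
  LT 90: heading 45 -> 135
  -- iteration 4/6 --
  PU: pen up
  LT 135: heading 135 -> 270
  LT 90: heading 270 -> 0
  -- iteration 5/6 --
  PU: pen up
  LT 135: heading 0 -> 135
  LT 90: heading 135 -> 225
  -- iteration 6/6 --
  PU: pen up
  LT 135: heading 225 -> 0
  LT 90: heading 0 -> 90
]
LT 180: heading 90 -> 270
Final: pos=(-1.2,-8), heading=270, 1 segment(s) drawn

Segment endpoints: x in {-1.2, 10}, y in {-8, -8}
xmin=-1.2, ymin=-8, xmax=10, ymax=-8

Answer: -1.2 -8 10 -8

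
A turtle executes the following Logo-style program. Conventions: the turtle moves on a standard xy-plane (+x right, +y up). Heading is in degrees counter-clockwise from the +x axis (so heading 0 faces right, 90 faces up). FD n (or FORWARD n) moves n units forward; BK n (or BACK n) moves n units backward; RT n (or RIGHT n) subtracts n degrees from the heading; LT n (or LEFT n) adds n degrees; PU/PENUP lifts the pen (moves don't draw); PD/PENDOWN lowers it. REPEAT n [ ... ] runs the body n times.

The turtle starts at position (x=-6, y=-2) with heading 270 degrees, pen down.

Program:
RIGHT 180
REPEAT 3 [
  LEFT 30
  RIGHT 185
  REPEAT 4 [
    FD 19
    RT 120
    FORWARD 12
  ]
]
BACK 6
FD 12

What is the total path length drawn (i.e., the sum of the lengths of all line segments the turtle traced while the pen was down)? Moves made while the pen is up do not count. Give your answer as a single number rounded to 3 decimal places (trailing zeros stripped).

Executing turtle program step by step:
Start: pos=(-6,-2), heading=270, pen down
RT 180: heading 270 -> 90
REPEAT 3 [
  -- iteration 1/3 --
  LT 30: heading 90 -> 120
  RT 185: heading 120 -> 295
  REPEAT 4 [
    -- iteration 1/4 --
    FD 19: (-6,-2) -> (2.03,-19.22) [heading=295, draw]
    RT 120: heading 295 -> 175
    FD 12: (2.03,-19.22) -> (-9.925,-18.174) [heading=175, draw]
    -- iteration 2/4 --
    FD 19: (-9.925,-18.174) -> (-28.852,-16.518) [heading=175, draw]
    RT 120: heading 175 -> 55
    FD 12: (-28.852,-16.518) -> (-21.969,-6.688) [heading=55, draw]
    -- iteration 3/4 --
    FD 19: (-21.969,-6.688) -> (-11.071,8.876) [heading=55, draw]
    RT 120: heading 55 -> 295
    FD 12: (-11.071,8.876) -> (-6,-2) [heading=295, draw]
    -- iteration 4/4 --
    FD 19: (-6,-2) -> (2.03,-19.22) [heading=295, draw]
    RT 120: heading 295 -> 175
    FD 12: (2.03,-19.22) -> (-9.925,-18.174) [heading=175, draw]
  ]
  -- iteration 2/3 --
  LT 30: heading 175 -> 205
  RT 185: heading 205 -> 20
  REPEAT 4 [
    -- iteration 1/4 --
    FD 19: (-9.925,-18.174) -> (7.93,-11.676) [heading=20, draw]
    RT 120: heading 20 -> 260
    FD 12: (7.93,-11.676) -> (5.846,-23.493) [heading=260, draw]
    -- iteration 2/4 --
    FD 19: (5.846,-23.493) -> (2.546,-42.205) [heading=260, draw]
    RT 120: heading 260 -> 140
    FD 12: (2.546,-42.205) -> (-6.646,-34.491) [heading=140, draw]
    -- iteration 3/4 --
    FD 19: (-6.646,-34.491) -> (-21.201,-22.278) [heading=140, draw]
    RT 120: heading 140 -> 20
    FD 12: (-21.201,-22.278) -> (-9.925,-18.174) [heading=20, draw]
    -- iteration 4/4 --
    FD 19: (-9.925,-18.174) -> (7.93,-11.676) [heading=20, draw]
    RT 120: heading 20 -> 260
    FD 12: (7.93,-11.676) -> (5.846,-23.493) [heading=260, draw]
  ]
  -- iteration 3/3 --
  LT 30: heading 260 -> 290
  RT 185: heading 290 -> 105
  REPEAT 4 [
    -- iteration 1/4 --
    FD 19: (5.846,-23.493) -> (0.928,-5.141) [heading=105, draw]
    RT 120: heading 105 -> 345
    FD 12: (0.928,-5.141) -> (12.519,-8.247) [heading=345, draw]
    -- iteration 2/4 --
    FD 19: (12.519,-8.247) -> (30.872,-13.164) [heading=345, draw]
    RT 120: heading 345 -> 225
    FD 12: (30.872,-13.164) -> (22.387,-21.649) [heading=225, draw]
    -- iteration 3/4 --
    FD 19: (22.387,-21.649) -> (8.952,-35.084) [heading=225, draw]
    RT 120: heading 225 -> 105
    FD 12: (8.952,-35.084) -> (5.846,-23.493) [heading=105, draw]
    -- iteration 4/4 --
    FD 19: (5.846,-23.493) -> (0.928,-5.141) [heading=105, draw]
    RT 120: heading 105 -> 345
    FD 12: (0.928,-5.141) -> (12.519,-8.247) [heading=345, draw]
  ]
]
BK 6: (12.519,-8.247) -> (6.724,-6.694) [heading=345, draw]
FD 12: (6.724,-6.694) -> (18.315,-9.799) [heading=345, draw]
Final: pos=(18.315,-9.799), heading=345, 26 segment(s) drawn

Segment lengths:
  seg 1: (-6,-2) -> (2.03,-19.22), length = 19
  seg 2: (2.03,-19.22) -> (-9.925,-18.174), length = 12
  seg 3: (-9.925,-18.174) -> (-28.852,-16.518), length = 19
  seg 4: (-28.852,-16.518) -> (-21.969,-6.688), length = 12
  seg 5: (-21.969,-6.688) -> (-11.071,8.876), length = 19
  seg 6: (-11.071,8.876) -> (-6,-2), length = 12
  seg 7: (-6,-2) -> (2.03,-19.22), length = 19
  seg 8: (2.03,-19.22) -> (-9.925,-18.174), length = 12
  seg 9: (-9.925,-18.174) -> (7.93,-11.676), length = 19
  seg 10: (7.93,-11.676) -> (5.846,-23.493), length = 12
  seg 11: (5.846,-23.493) -> (2.546,-42.205), length = 19
  seg 12: (2.546,-42.205) -> (-6.646,-34.491), length = 12
  seg 13: (-6.646,-34.491) -> (-21.201,-22.278), length = 19
  seg 14: (-21.201,-22.278) -> (-9.925,-18.174), length = 12
  seg 15: (-9.925,-18.174) -> (7.93,-11.676), length = 19
  seg 16: (7.93,-11.676) -> (5.846,-23.493), length = 12
  seg 17: (5.846,-23.493) -> (0.928,-5.141), length = 19
  seg 18: (0.928,-5.141) -> (12.519,-8.247), length = 12
  seg 19: (12.519,-8.247) -> (30.872,-13.164), length = 19
  seg 20: (30.872,-13.164) -> (22.387,-21.649), length = 12
  seg 21: (22.387,-21.649) -> (8.952,-35.084), length = 19
  seg 22: (8.952,-35.084) -> (5.846,-23.493), length = 12
  seg 23: (5.846,-23.493) -> (0.928,-5.141), length = 19
  seg 24: (0.928,-5.141) -> (12.519,-8.247), length = 12
  seg 25: (12.519,-8.247) -> (6.724,-6.694), length = 6
  seg 26: (6.724,-6.694) -> (18.315,-9.799), length = 12
Total = 390

Answer: 390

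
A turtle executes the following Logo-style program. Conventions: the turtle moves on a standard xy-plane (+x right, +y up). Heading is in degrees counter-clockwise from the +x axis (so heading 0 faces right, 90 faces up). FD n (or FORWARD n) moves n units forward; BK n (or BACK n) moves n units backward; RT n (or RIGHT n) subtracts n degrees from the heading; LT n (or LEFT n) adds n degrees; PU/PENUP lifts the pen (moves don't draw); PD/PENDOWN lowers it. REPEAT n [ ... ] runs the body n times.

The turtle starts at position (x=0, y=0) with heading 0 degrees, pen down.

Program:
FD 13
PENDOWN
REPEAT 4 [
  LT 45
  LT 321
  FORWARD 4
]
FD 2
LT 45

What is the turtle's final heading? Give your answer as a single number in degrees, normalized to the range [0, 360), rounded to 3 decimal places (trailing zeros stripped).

Executing turtle program step by step:
Start: pos=(0,0), heading=0, pen down
FD 13: (0,0) -> (13,0) [heading=0, draw]
PD: pen down
REPEAT 4 [
  -- iteration 1/4 --
  LT 45: heading 0 -> 45
  LT 321: heading 45 -> 6
  FD 4: (13,0) -> (16.978,0.418) [heading=6, draw]
  -- iteration 2/4 --
  LT 45: heading 6 -> 51
  LT 321: heading 51 -> 12
  FD 4: (16.978,0.418) -> (20.891,1.25) [heading=12, draw]
  -- iteration 3/4 --
  LT 45: heading 12 -> 57
  LT 321: heading 57 -> 18
  FD 4: (20.891,1.25) -> (24.695,2.486) [heading=18, draw]
  -- iteration 4/4 --
  LT 45: heading 18 -> 63
  LT 321: heading 63 -> 24
  FD 4: (24.695,2.486) -> (28.349,4.113) [heading=24, draw]
]
FD 2: (28.349,4.113) -> (30.176,4.926) [heading=24, draw]
LT 45: heading 24 -> 69
Final: pos=(30.176,4.926), heading=69, 6 segment(s) drawn

Answer: 69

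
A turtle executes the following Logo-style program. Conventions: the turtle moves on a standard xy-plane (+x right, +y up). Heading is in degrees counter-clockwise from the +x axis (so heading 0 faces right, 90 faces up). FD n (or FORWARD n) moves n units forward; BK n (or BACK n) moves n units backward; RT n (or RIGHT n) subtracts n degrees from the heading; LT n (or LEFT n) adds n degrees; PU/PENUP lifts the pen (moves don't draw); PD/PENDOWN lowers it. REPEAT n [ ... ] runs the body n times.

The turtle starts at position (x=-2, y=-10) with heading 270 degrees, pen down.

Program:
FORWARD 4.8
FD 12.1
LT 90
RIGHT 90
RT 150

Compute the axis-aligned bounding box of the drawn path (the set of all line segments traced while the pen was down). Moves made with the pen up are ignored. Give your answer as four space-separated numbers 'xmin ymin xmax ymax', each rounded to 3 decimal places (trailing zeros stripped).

Answer: -2 -26.9 -2 -10

Derivation:
Executing turtle program step by step:
Start: pos=(-2,-10), heading=270, pen down
FD 4.8: (-2,-10) -> (-2,-14.8) [heading=270, draw]
FD 12.1: (-2,-14.8) -> (-2,-26.9) [heading=270, draw]
LT 90: heading 270 -> 0
RT 90: heading 0 -> 270
RT 150: heading 270 -> 120
Final: pos=(-2,-26.9), heading=120, 2 segment(s) drawn

Segment endpoints: x in {-2, -2, -2}, y in {-26.9, -14.8, -10}
xmin=-2, ymin=-26.9, xmax=-2, ymax=-10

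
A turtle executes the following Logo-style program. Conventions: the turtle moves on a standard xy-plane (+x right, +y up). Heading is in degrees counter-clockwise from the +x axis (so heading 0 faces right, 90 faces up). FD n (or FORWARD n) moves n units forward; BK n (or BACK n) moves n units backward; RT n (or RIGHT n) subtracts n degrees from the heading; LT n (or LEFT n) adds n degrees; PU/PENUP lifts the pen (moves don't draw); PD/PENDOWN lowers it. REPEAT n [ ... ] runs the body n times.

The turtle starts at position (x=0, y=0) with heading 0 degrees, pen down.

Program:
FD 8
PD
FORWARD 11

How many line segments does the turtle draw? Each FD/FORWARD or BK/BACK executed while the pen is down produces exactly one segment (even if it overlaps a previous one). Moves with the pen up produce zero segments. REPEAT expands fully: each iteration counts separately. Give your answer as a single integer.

Executing turtle program step by step:
Start: pos=(0,0), heading=0, pen down
FD 8: (0,0) -> (8,0) [heading=0, draw]
PD: pen down
FD 11: (8,0) -> (19,0) [heading=0, draw]
Final: pos=(19,0), heading=0, 2 segment(s) drawn
Segments drawn: 2

Answer: 2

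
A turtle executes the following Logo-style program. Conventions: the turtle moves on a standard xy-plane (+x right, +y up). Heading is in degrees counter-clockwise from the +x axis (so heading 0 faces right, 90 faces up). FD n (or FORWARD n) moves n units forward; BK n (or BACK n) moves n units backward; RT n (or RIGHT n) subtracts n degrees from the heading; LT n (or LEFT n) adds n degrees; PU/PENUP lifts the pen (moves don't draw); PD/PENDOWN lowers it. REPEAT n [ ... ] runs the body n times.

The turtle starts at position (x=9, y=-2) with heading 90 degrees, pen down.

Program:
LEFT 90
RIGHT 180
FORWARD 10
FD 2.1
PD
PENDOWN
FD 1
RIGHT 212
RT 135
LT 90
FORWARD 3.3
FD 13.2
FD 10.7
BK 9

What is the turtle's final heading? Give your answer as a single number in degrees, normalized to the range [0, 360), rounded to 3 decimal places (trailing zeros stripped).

Answer: 103

Derivation:
Executing turtle program step by step:
Start: pos=(9,-2), heading=90, pen down
LT 90: heading 90 -> 180
RT 180: heading 180 -> 0
FD 10: (9,-2) -> (19,-2) [heading=0, draw]
FD 2.1: (19,-2) -> (21.1,-2) [heading=0, draw]
PD: pen down
PD: pen down
FD 1: (21.1,-2) -> (22.1,-2) [heading=0, draw]
RT 212: heading 0 -> 148
RT 135: heading 148 -> 13
LT 90: heading 13 -> 103
FD 3.3: (22.1,-2) -> (21.358,1.215) [heading=103, draw]
FD 13.2: (21.358,1.215) -> (18.388,14.077) [heading=103, draw]
FD 10.7: (18.388,14.077) -> (15.981,24.503) [heading=103, draw]
BK 9: (15.981,24.503) -> (18.006,15.734) [heading=103, draw]
Final: pos=(18.006,15.734), heading=103, 7 segment(s) drawn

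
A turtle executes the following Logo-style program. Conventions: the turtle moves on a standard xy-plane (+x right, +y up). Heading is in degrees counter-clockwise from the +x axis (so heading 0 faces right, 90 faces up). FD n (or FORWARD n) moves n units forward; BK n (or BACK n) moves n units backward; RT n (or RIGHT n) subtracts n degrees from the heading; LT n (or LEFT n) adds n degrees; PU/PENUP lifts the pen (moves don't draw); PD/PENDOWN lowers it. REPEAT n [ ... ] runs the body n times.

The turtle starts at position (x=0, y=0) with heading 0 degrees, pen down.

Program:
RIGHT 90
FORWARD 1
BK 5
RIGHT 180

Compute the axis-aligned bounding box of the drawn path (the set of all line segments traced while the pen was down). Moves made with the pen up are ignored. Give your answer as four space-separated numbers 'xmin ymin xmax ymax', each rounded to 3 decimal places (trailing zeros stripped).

Executing turtle program step by step:
Start: pos=(0,0), heading=0, pen down
RT 90: heading 0 -> 270
FD 1: (0,0) -> (0,-1) [heading=270, draw]
BK 5: (0,-1) -> (0,4) [heading=270, draw]
RT 180: heading 270 -> 90
Final: pos=(0,4), heading=90, 2 segment(s) drawn

Segment endpoints: x in {0, 0, 0}, y in {-1, 0, 4}
xmin=0, ymin=-1, xmax=0, ymax=4

Answer: 0 -1 0 4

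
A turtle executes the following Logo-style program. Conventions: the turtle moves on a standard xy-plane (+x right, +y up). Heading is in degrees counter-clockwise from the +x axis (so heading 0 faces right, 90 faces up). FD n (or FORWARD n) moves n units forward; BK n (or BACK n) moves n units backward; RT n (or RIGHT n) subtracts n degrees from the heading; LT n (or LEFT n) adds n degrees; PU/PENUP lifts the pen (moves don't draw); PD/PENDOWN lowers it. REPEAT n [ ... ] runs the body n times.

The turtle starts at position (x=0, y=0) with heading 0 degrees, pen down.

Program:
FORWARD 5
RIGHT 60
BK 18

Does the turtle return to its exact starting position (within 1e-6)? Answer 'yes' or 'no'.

Answer: no

Derivation:
Executing turtle program step by step:
Start: pos=(0,0), heading=0, pen down
FD 5: (0,0) -> (5,0) [heading=0, draw]
RT 60: heading 0 -> 300
BK 18: (5,0) -> (-4,15.588) [heading=300, draw]
Final: pos=(-4,15.588), heading=300, 2 segment(s) drawn

Start position: (0, 0)
Final position: (-4, 15.588)
Distance = 16.093; >= 1e-6 -> NOT closed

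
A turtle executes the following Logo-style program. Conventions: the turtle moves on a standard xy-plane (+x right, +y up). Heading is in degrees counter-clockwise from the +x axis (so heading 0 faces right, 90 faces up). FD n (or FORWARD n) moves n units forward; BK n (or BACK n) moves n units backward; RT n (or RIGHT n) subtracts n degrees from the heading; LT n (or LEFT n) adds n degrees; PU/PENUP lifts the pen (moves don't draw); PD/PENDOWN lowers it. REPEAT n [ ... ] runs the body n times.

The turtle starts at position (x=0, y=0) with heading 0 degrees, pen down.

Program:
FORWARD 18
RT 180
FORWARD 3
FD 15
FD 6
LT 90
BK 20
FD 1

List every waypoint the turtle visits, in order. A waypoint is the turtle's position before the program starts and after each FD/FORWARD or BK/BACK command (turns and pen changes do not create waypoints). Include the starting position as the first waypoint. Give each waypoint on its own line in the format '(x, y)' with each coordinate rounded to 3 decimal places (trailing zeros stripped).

Executing turtle program step by step:
Start: pos=(0,0), heading=0, pen down
FD 18: (0,0) -> (18,0) [heading=0, draw]
RT 180: heading 0 -> 180
FD 3: (18,0) -> (15,0) [heading=180, draw]
FD 15: (15,0) -> (0,0) [heading=180, draw]
FD 6: (0,0) -> (-6,0) [heading=180, draw]
LT 90: heading 180 -> 270
BK 20: (-6,0) -> (-6,20) [heading=270, draw]
FD 1: (-6,20) -> (-6,19) [heading=270, draw]
Final: pos=(-6,19), heading=270, 6 segment(s) drawn
Waypoints (7 total):
(0, 0)
(18, 0)
(15, 0)
(0, 0)
(-6, 0)
(-6, 20)
(-6, 19)

Answer: (0, 0)
(18, 0)
(15, 0)
(0, 0)
(-6, 0)
(-6, 20)
(-6, 19)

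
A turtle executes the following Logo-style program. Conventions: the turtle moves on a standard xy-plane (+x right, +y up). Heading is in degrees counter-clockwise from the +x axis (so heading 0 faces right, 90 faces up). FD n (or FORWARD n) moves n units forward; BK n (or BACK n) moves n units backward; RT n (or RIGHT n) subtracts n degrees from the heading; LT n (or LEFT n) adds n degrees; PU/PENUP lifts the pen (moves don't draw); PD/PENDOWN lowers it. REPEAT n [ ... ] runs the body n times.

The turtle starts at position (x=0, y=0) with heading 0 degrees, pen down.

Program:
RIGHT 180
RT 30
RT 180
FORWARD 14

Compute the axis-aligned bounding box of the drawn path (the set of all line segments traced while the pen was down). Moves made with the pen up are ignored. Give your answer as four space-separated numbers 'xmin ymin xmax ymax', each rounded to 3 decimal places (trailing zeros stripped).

Answer: 0 -7 12.124 0

Derivation:
Executing turtle program step by step:
Start: pos=(0,0), heading=0, pen down
RT 180: heading 0 -> 180
RT 30: heading 180 -> 150
RT 180: heading 150 -> 330
FD 14: (0,0) -> (12.124,-7) [heading=330, draw]
Final: pos=(12.124,-7), heading=330, 1 segment(s) drawn

Segment endpoints: x in {0, 12.124}, y in {-7, 0}
xmin=0, ymin=-7, xmax=12.124, ymax=0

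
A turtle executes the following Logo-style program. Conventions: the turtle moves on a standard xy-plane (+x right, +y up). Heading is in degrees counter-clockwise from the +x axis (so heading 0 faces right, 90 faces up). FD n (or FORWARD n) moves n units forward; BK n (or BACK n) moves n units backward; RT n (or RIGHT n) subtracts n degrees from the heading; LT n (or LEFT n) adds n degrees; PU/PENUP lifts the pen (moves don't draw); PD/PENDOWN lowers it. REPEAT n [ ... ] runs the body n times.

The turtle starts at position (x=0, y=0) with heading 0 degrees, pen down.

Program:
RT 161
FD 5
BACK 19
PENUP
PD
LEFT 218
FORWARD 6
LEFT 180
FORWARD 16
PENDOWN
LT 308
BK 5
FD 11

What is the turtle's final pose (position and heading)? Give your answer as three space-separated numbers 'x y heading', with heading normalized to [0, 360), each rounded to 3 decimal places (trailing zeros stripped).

Executing turtle program step by step:
Start: pos=(0,0), heading=0, pen down
RT 161: heading 0 -> 199
FD 5: (0,0) -> (-4.728,-1.628) [heading=199, draw]
BK 19: (-4.728,-1.628) -> (13.237,4.558) [heading=199, draw]
PU: pen up
PD: pen down
LT 218: heading 199 -> 57
FD 6: (13.237,4.558) -> (16.505,9.59) [heading=57, draw]
LT 180: heading 57 -> 237
FD 16: (16.505,9.59) -> (7.791,-3.829) [heading=237, draw]
PD: pen down
LT 308: heading 237 -> 185
BK 5: (7.791,-3.829) -> (12.772,-3.393) [heading=185, draw]
FD 11: (12.772,-3.393) -> (1.814,-4.352) [heading=185, draw]
Final: pos=(1.814,-4.352), heading=185, 6 segment(s) drawn

Answer: 1.814 -4.352 185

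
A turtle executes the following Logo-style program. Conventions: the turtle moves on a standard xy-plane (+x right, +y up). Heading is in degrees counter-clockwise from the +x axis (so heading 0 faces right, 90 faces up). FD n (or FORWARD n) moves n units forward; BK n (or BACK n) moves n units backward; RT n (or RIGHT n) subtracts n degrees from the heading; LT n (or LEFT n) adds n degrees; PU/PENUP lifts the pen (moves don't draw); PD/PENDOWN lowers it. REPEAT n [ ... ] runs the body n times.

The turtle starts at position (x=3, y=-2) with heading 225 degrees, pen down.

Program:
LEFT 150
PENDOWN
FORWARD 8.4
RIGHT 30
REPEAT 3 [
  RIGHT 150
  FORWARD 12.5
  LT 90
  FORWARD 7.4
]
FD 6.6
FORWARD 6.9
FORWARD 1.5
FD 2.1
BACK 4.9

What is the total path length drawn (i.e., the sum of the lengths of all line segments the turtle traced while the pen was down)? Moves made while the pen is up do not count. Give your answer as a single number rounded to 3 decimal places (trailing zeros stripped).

Answer: 90.1

Derivation:
Executing turtle program step by step:
Start: pos=(3,-2), heading=225, pen down
LT 150: heading 225 -> 15
PD: pen down
FD 8.4: (3,-2) -> (11.114,0.174) [heading=15, draw]
RT 30: heading 15 -> 345
REPEAT 3 [
  -- iteration 1/3 --
  RT 150: heading 345 -> 195
  FD 12.5: (11.114,0.174) -> (-0.96,-3.061) [heading=195, draw]
  LT 90: heading 195 -> 285
  FD 7.4: (-0.96,-3.061) -> (0.955,-10.209) [heading=285, draw]
  -- iteration 2/3 --
  RT 150: heading 285 -> 135
  FD 12.5: (0.955,-10.209) -> (-7.884,-1.37) [heading=135, draw]
  LT 90: heading 135 -> 225
  FD 7.4: (-7.884,-1.37) -> (-13.116,-6.603) [heading=225, draw]
  -- iteration 3/3 --
  RT 150: heading 225 -> 75
  FD 12.5: (-13.116,-6.603) -> (-9.881,5.471) [heading=75, draw]
  LT 90: heading 75 -> 165
  FD 7.4: (-9.881,5.471) -> (-17.029,7.387) [heading=165, draw]
]
FD 6.6: (-17.029,7.387) -> (-23.404,9.095) [heading=165, draw]
FD 6.9: (-23.404,9.095) -> (-30.069,10.881) [heading=165, draw]
FD 1.5: (-30.069,10.881) -> (-31.518,11.269) [heading=165, draw]
FD 2.1: (-31.518,11.269) -> (-33.546,11.812) [heading=165, draw]
BK 4.9: (-33.546,11.812) -> (-28.813,10.544) [heading=165, draw]
Final: pos=(-28.813,10.544), heading=165, 12 segment(s) drawn

Segment lengths:
  seg 1: (3,-2) -> (11.114,0.174), length = 8.4
  seg 2: (11.114,0.174) -> (-0.96,-3.061), length = 12.5
  seg 3: (-0.96,-3.061) -> (0.955,-10.209), length = 7.4
  seg 4: (0.955,-10.209) -> (-7.884,-1.37), length = 12.5
  seg 5: (-7.884,-1.37) -> (-13.116,-6.603), length = 7.4
  seg 6: (-13.116,-6.603) -> (-9.881,5.471), length = 12.5
  seg 7: (-9.881,5.471) -> (-17.029,7.387), length = 7.4
  seg 8: (-17.029,7.387) -> (-23.404,9.095), length = 6.6
  seg 9: (-23.404,9.095) -> (-30.069,10.881), length = 6.9
  seg 10: (-30.069,10.881) -> (-31.518,11.269), length = 1.5
  seg 11: (-31.518,11.269) -> (-33.546,11.812), length = 2.1
  seg 12: (-33.546,11.812) -> (-28.813,10.544), length = 4.9
Total = 90.1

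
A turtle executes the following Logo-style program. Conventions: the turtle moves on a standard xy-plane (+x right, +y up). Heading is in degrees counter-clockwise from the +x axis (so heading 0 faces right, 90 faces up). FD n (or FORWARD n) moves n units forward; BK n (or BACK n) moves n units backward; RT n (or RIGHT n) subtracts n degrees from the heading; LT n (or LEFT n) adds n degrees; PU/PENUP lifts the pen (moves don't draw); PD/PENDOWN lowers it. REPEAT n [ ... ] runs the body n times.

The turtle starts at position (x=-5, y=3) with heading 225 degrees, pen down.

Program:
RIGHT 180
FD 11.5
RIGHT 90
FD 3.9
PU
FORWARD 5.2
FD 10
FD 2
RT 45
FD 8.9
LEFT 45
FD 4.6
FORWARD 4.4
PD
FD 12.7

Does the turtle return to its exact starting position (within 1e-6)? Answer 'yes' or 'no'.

Executing turtle program step by step:
Start: pos=(-5,3), heading=225, pen down
RT 180: heading 225 -> 45
FD 11.5: (-5,3) -> (3.132,11.132) [heading=45, draw]
RT 90: heading 45 -> 315
FD 3.9: (3.132,11.132) -> (5.889,8.374) [heading=315, draw]
PU: pen up
FD 5.2: (5.889,8.374) -> (9.566,4.697) [heading=315, move]
FD 10: (9.566,4.697) -> (16.637,-2.374) [heading=315, move]
FD 2: (16.637,-2.374) -> (18.052,-3.788) [heading=315, move]
RT 45: heading 315 -> 270
FD 8.9: (18.052,-3.788) -> (18.052,-12.688) [heading=270, move]
LT 45: heading 270 -> 315
FD 4.6: (18.052,-12.688) -> (21.304,-15.941) [heading=315, move]
FD 4.4: (21.304,-15.941) -> (24.416,-19.052) [heading=315, move]
PD: pen down
FD 12.7: (24.416,-19.052) -> (33.396,-28.032) [heading=315, draw]
Final: pos=(33.396,-28.032), heading=315, 3 segment(s) drawn

Start position: (-5, 3)
Final position: (33.396, -28.032)
Distance = 49.369; >= 1e-6 -> NOT closed

Answer: no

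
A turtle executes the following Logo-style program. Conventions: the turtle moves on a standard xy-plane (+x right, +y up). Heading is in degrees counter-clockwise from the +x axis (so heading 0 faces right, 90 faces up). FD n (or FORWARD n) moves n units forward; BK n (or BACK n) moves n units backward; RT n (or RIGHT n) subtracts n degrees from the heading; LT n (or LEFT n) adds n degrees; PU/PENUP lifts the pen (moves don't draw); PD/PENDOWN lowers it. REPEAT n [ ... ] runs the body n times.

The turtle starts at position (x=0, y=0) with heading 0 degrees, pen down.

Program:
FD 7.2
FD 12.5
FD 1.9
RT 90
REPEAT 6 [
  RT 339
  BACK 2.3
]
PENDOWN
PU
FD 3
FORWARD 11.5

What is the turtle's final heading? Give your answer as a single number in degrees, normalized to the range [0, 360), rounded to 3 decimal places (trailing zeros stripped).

Executing turtle program step by step:
Start: pos=(0,0), heading=0, pen down
FD 7.2: (0,0) -> (7.2,0) [heading=0, draw]
FD 12.5: (7.2,0) -> (19.7,0) [heading=0, draw]
FD 1.9: (19.7,0) -> (21.6,0) [heading=0, draw]
RT 90: heading 0 -> 270
REPEAT 6 [
  -- iteration 1/6 --
  RT 339: heading 270 -> 291
  BK 2.3: (21.6,0) -> (20.776,2.147) [heading=291, draw]
  -- iteration 2/6 --
  RT 339: heading 291 -> 312
  BK 2.3: (20.776,2.147) -> (19.237,3.856) [heading=312, draw]
  -- iteration 3/6 --
  RT 339: heading 312 -> 333
  BK 2.3: (19.237,3.856) -> (17.187,4.901) [heading=333, draw]
  -- iteration 4/6 --
  RT 339: heading 333 -> 354
  BK 2.3: (17.187,4.901) -> (14.9,5.141) [heading=354, draw]
  -- iteration 5/6 --
  RT 339: heading 354 -> 15
  BK 2.3: (14.9,5.141) -> (12.678,4.546) [heading=15, draw]
  -- iteration 6/6 --
  RT 339: heading 15 -> 36
  BK 2.3: (12.678,4.546) -> (10.818,3.194) [heading=36, draw]
]
PD: pen down
PU: pen up
FD 3: (10.818,3.194) -> (13.245,4.957) [heading=36, move]
FD 11.5: (13.245,4.957) -> (22.548,11.717) [heading=36, move]
Final: pos=(22.548,11.717), heading=36, 9 segment(s) drawn

Answer: 36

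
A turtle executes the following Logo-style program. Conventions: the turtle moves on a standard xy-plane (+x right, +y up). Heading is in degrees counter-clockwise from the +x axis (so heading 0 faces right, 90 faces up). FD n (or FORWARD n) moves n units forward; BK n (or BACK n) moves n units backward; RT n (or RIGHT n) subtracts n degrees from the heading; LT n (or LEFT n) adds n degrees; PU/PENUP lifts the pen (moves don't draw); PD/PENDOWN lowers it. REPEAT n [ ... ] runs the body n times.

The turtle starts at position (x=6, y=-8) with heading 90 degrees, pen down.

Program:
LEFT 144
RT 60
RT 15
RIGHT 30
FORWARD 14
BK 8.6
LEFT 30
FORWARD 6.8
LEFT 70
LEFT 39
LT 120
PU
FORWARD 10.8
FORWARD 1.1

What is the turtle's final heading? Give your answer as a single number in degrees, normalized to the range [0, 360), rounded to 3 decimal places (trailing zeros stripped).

Answer: 28

Derivation:
Executing turtle program step by step:
Start: pos=(6,-8), heading=90, pen down
LT 144: heading 90 -> 234
RT 60: heading 234 -> 174
RT 15: heading 174 -> 159
RT 30: heading 159 -> 129
FD 14: (6,-8) -> (-2.81,2.88) [heading=129, draw]
BK 8.6: (-2.81,2.88) -> (2.602,-3.803) [heading=129, draw]
LT 30: heading 129 -> 159
FD 6.8: (2.602,-3.803) -> (-3.747,-1.367) [heading=159, draw]
LT 70: heading 159 -> 229
LT 39: heading 229 -> 268
LT 120: heading 268 -> 28
PU: pen up
FD 10.8: (-3.747,-1.367) -> (5.789,3.704) [heading=28, move]
FD 1.1: (5.789,3.704) -> (6.76,4.22) [heading=28, move]
Final: pos=(6.76,4.22), heading=28, 3 segment(s) drawn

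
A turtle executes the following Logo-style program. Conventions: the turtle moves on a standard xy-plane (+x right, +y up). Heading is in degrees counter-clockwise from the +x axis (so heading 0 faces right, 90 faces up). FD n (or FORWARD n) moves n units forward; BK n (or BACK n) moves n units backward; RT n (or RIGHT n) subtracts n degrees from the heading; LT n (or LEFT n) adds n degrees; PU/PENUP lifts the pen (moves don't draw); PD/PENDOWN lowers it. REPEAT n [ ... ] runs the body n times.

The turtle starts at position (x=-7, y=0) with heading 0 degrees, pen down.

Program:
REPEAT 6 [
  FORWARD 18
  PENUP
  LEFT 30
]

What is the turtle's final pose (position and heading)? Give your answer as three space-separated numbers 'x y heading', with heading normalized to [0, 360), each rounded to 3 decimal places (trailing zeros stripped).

Answer: 11 67.177 180

Derivation:
Executing turtle program step by step:
Start: pos=(-7,0), heading=0, pen down
REPEAT 6 [
  -- iteration 1/6 --
  FD 18: (-7,0) -> (11,0) [heading=0, draw]
  PU: pen up
  LT 30: heading 0 -> 30
  -- iteration 2/6 --
  FD 18: (11,0) -> (26.588,9) [heading=30, move]
  PU: pen up
  LT 30: heading 30 -> 60
  -- iteration 3/6 --
  FD 18: (26.588,9) -> (35.588,24.588) [heading=60, move]
  PU: pen up
  LT 30: heading 60 -> 90
  -- iteration 4/6 --
  FD 18: (35.588,24.588) -> (35.588,42.588) [heading=90, move]
  PU: pen up
  LT 30: heading 90 -> 120
  -- iteration 5/6 --
  FD 18: (35.588,42.588) -> (26.588,58.177) [heading=120, move]
  PU: pen up
  LT 30: heading 120 -> 150
  -- iteration 6/6 --
  FD 18: (26.588,58.177) -> (11,67.177) [heading=150, move]
  PU: pen up
  LT 30: heading 150 -> 180
]
Final: pos=(11,67.177), heading=180, 1 segment(s) drawn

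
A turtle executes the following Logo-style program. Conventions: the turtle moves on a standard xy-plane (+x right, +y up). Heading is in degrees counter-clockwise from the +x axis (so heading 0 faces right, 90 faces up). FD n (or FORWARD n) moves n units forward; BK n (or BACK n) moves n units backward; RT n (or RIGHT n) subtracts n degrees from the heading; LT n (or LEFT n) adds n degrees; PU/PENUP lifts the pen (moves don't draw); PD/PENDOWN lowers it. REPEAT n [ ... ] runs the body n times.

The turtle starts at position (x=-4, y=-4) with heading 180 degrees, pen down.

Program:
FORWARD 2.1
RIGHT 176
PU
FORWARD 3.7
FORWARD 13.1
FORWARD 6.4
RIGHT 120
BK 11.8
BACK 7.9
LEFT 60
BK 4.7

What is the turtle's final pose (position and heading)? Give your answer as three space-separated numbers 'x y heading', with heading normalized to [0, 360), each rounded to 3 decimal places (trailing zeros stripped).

Answer: 23.051 19.221 304

Derivation:
Executing turtle program step by step:
Start: pos=(-4,-4), heading=180, pen down
FD 2.1: (-4,-4) -> (-6.1,-4) [heading=180, draw]
RT 176: heading 180 -> 4
PU: pen up
FD 3.7: (-6.1,-4) -> (-2.409,-3.742) [heading=4, move]
FD 13.1: (-2.409,-3.742) -> (10.659,-2.828) [heading=4, move]
FD 6.4: (10.659,-2.828) -> (17.043,-2.382) [heading=4, move]
RT 120: heading 4 -> 244
BK 11.8: (17.043,-2.382) -> (22.216,8.224) [heading=244, move]
BK 7.9: (22.216,8.224) -> (25.679,15.325) [heading=244, move]
LT 60: heading 244 -> 304
BK 4.7: (25.679,15.325) -> (23.051,19.221) [heading=304, move]
Final: pos=(23.051,19.221), heading=304, 1 segment(s) drawn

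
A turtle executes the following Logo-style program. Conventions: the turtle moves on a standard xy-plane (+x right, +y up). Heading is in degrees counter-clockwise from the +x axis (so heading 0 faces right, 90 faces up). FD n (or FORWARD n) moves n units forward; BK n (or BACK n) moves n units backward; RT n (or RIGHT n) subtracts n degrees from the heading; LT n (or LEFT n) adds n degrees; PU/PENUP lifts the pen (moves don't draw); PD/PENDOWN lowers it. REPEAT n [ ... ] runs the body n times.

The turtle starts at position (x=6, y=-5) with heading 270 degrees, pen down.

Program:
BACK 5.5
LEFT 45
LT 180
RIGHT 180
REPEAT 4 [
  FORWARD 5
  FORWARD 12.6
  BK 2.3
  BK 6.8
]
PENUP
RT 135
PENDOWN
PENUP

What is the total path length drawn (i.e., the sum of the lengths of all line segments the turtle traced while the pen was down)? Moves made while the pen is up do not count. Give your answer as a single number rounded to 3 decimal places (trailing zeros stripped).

Executing turtle program step by step:
Start: pos=(6,-5), heading=270, pen down
BK 5.5: (6,-5) -> (6,0.5) [heading=270, draw]
LT 45: heading 270 -> 315
LT 180: heading 315 -> 135
RT 180: heading 135 -> 315
REPEAT 4 [
  -- iteration 1/4 --
  FD 5: (6,0.5) -> (9.536,-3.036) [heading=315, draw]
  FD 12.6: (9.536,-3.036) -> (18.445,-11.945) [heading=315, draw]
  BK 2.3: (18.445,-11.945) -> (16.819,-10.319) [heading=315, draw]
  BK 6.8: (16.819,-10.319) -> (12.01,-5.51) [heading=315, draw]
  -- iteration 2/4 --
  FD 5: (12.01,-5.51) -> (15.546,-9.046) [heading=315, draw]
  FD 12.6: (15.546,-9.046) -> (24.455,-17.955) [heading=315, draw]
  BK 2.3: (24.455,-17.955) -> (22.829,-16.329) [heading=315, draw]
  BK 6.8: (22.829,-16.329) -> (18.021,-11.521) [heading=315, draw]
  -- iteration 3/4 --
  FD 5: (18.021,-11.521) -> (21.556,-15.056) [heading=315, draw]
  FD 12.6: (21.556,-15.056) -> (30.466,-23.966) [heading=315, draw]
  BK 2.3: (30.466,-23.966) -> (28.84,-22.34) [heading=315, draw]
  BK 6.8: (28.84,-22.34) -> (24.031,-17.531) [heading=315, draw]
  -- iteration 4/4 --
  FD 5: (24.031,-17.531) -> (27.567,-21.067) [heading=315, draw]
  FD 12.6: (27.567,-21.067) -> (36.476,-29.976) [heading=315, draw]
  BK 2.3: (36.476,-29.976) -> (34.85,-28.35) [heading=315, draw]
  BK 6.8: (34.85,-28.35) -> (30.042,-23.542) [heading=315, draw]
]
PU: pen up
RT 135: heading 315 -> 180
PD: pen down
PU: pen up
Final: pos=(30.042,-23.542), heading=180, 17 segment(s) drawn

Segment lengths:
  seg 1: (6,-5) -> (6,0.5), length = 5.5
  seg 2: (6,0.5) -> (9.536,-3.036), length = 5
  seg 3: (9.536,-3.036) -> (18.445,-11.945), length = 12.6
  seg 4: (18.445,-11.945) -> (16.819,-10.319), length = 2.3
  seg 5: (16.819,-10.319) -> (12.01,-5.51), length = 6.8
  seg 6: (12.01,-5.51) -> (15.546,-9.046), length = 5
  seg 7: (15.546,-9.046) -> (24.455,-17.955), length = 12.6
  seg 8: (24.455,-17.955) -> (22.829,-16.329), length = 2.3
  seg 9: (22.829,-16.329) -> (18.021,-11.521), length = 6.8
  seg 10: (18.021,-11.521) -> (21.556,-15.056), length = 5
  seg 11: (21.556,-15.056) -> (30.466,-23.966), length = 12.6
  seg 12: (30.466,-23.966) -> (28.84,-22.34), length = 2.3
  seg 13: (28.84,-22.34) -> (24.031,-17.531), length = 6.8
  seg 14: (24.031,-17.531) -> (27.567,-21.067), length = 5
  seg 15: (27.567,-21.067) -> (36.476,-29.976), length = 12.6
  seg 16: (36.476,-29.976) -> (34.85,-28.35), length = 2.3
  seg 17: (34.85,-28.35) -> (30.042,-23.542), length = 6.8
Total = 112.3

Answer: 112.3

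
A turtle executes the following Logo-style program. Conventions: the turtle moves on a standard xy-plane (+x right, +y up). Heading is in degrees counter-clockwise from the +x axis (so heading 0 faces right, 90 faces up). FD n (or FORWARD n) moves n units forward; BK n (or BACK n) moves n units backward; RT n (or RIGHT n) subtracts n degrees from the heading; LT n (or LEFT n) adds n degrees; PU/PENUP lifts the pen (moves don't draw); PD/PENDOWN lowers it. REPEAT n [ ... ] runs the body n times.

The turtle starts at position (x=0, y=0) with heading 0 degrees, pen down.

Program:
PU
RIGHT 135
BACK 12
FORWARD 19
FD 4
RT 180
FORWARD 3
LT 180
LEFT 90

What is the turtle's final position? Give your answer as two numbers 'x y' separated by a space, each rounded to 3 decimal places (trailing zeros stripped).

Executing turtle program step by step:
Start: pos=(0,0), heading=0, pen down
PU: pen up
RT 135: heading 0 -> 225
BK 12: (0,0) -> (8.485,8.485) [heading=225, move]
FD 19: (8.485,8.485) -> (-4.95,-4.95) [heading=225, move]
FD 4: (-4.95,-4.95) -> (-7.778,-7.778) [heading=225, move]
RT 180: heading 225 -> 45
FD 3: (-7.778,-7.778) -> (-5.657,-5.657) [heading=45, move]
LT 180: heading 45 -> 225
LT 90: heading 225 -> 315
Final: pos=(-5.657,-5.657), heading=315, 0 segment(s) drawn

Answer: -5.657 -5.657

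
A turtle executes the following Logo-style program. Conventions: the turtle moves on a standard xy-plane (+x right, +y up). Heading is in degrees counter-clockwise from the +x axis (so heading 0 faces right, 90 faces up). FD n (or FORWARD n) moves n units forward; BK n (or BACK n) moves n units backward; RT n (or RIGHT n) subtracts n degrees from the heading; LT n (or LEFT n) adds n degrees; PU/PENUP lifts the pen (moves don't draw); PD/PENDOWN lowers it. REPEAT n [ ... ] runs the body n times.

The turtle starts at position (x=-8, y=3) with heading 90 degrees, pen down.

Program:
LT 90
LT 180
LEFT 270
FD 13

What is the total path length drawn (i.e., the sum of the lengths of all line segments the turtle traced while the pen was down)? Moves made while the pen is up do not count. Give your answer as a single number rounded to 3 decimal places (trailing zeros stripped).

Executing turtle program step by step:
Start: pos=(-8,3), heading=90, pen down
LT 90: heading 90 -> 180
LT 180: heading 180 -> 0
LT 270: heading 0 -> 270
FD 13: (-8,3) -> (-8,-10) [heading=270, draw]
Final: pos=(-8,-10), heading=270, 1 segment(s) drawn

Segment lengths:
  seg 1: (-8,3) -> (-8,-10), length = 13
Total = 13

Answer: 13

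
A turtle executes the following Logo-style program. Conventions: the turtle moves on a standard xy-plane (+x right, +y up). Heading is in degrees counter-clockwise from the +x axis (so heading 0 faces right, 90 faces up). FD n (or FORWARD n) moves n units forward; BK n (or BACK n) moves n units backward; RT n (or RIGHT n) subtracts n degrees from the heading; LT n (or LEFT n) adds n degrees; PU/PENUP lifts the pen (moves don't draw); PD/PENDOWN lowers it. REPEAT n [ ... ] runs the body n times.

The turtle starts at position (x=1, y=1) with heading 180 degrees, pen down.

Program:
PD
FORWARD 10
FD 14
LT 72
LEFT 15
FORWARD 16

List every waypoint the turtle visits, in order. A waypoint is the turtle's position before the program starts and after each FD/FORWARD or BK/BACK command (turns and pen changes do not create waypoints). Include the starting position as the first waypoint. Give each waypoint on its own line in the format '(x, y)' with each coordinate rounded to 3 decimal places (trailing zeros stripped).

Executing turtle program step by step:
Start: pos=(1,1), heading=180, pen down
PD: pen down
FD 10: (1,1) -> (-9,1) [heading=180, draw]
FD 14: (-9,1) -> (-23,1) [heading=180, draw]
LT 72: heading 180 -> 252
LT 15: heading 252 -> 267
FD 16: (-23,1) -> (-23.837,-14.978) [heading=267, draw]
Final: pos=(-23.837,-14.978), heading=267, 3 segment(s) drawn
Waypoints (4 total):
(1, 1)
(-9, 1)
(-23, 1)
(-23.837, -14.978)

Answer: (1, 1)
(-9, 1)
(-23, 1)
(-23.837, -14.978)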